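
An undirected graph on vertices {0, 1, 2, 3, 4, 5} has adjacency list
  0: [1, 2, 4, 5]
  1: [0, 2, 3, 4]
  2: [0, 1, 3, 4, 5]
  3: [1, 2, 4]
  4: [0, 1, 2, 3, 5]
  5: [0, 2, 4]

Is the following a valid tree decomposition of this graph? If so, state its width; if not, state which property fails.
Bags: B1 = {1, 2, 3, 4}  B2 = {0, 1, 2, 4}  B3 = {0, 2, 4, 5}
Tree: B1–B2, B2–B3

Every vertex of G appears in some bag (union = {0, 1, 2, 3, 4, 5}); every edge is covered by a bag; and for each vertex v the set of bags containing v is connected in the bag tree. The decomposition is therefore valid. The largest bag has 4 vertices, so the width is 3.

Yes; width 3.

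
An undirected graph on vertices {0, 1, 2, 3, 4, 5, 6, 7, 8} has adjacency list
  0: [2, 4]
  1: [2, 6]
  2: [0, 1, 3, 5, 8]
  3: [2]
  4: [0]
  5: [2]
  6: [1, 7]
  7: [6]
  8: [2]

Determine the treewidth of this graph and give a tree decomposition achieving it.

Treewidth 1.
One optimal decomposition is:
Bags: B1 = {2, 3}  B2 = {2, 8}  B3 = {0, 2}  B4 = {1, 2}  B5 = {0, 4}  B6 = {1, 6}  B7 = {6, 7}  B8 = {2, 5}
Tree: B1–B2, B2–B3, B1–B4, B3–B5, B4–B6, B6–B7, B4–B8

Each bag holds 2 vertices, so the decomposition has width 1, which upper-bounds the treewidth. Since G has at least one edge (e.g. 2–3), it is not an edgeless graph, so tw(G) ≥ 1. Hence tw(G) = 1 exactly.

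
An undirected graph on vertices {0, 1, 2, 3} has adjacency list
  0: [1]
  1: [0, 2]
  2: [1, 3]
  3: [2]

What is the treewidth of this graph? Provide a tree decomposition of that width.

Each bag holds 2 vertices, so the decomposition has width 1, which upper-bounds the treewidth. Since G has at least one edge (e.g. 0–1), it is not an edgeless graph, so tw(G) ≥ 1. Hence tw(G) = 1 exactly.

Treewidth 1.
One such decomposition:
Bags: B1 = {0, 1}  B2 = {1, 2}  B3 = {2, 3}
Tree: B1–B2, B2–B3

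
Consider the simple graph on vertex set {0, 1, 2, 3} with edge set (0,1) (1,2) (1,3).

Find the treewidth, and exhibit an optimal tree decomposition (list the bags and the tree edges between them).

Treewidth 1.
One optimal decomposition is:
Bags: B1 = {1, 2}  B2 = {0, 1}  B3 = {1, 3}
Tree: B1–B2, B1–B3

Each bag holds 2 vertices, so the decomposition has width 1, which upper-bounds the treewidth. Since G has at least one edge (e.g. 1–2), it is not an edgeless graph, so tw(G) ≥ 1. Hence tw(G) = 1 exactly.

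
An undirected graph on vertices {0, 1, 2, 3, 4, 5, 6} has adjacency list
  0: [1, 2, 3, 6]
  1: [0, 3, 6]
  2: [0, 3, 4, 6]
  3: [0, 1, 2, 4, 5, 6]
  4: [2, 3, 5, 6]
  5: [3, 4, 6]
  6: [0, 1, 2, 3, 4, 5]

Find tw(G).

A width-3 tree decomposition is:
Bags: B1 = {0, 1, 3, 6}  B2 = {0, 2, 3, 6}  B3 = {2, 3, 4, 6}  B4 = {3, 4, 5, 6}
Tree: B1–B2, B2–B3, B3–B4
Each bag holds 4 vertices, so the decomposition has width 3, which upper-bounds the treewidth. On the other hand G contains the 4-clique {0, 1, 3, 6}. A clique must lie in a single bag of any decomposition, so no decomposition can have width below 3. Combining the bounds, tw(G) = 3.

3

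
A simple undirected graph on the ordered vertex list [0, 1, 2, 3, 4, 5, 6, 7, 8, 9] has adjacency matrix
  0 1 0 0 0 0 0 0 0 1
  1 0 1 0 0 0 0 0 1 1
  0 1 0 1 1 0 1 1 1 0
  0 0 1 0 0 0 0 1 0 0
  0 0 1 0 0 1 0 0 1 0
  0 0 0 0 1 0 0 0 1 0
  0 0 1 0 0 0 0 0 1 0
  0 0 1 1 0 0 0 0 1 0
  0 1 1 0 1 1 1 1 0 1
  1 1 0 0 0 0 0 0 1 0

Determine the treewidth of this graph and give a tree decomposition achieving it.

Treewidth 2.
Bags: B1 = {2, 6, 8}  B2 = {1, 2, 8}  B3 = {1, 8, 9}  B4 = {2, 4, 8}  B5 = {0, 1, 9}  B6 = {4, 5, 8}  B7 = {2, 7, 8}  B8 = {2, 3, 7}
Tree: B1–B2, B2–B3, B2–B4, B3–B5, B4–B6, B2–B7, B7–B8

The largest bag has 3 vertices, giving width 2; this decomposition certifies tw(G) ≤ 2. On the other hand G contains the 3-clique {0, 1, 9}. A clique must lie in a single bag of any decomposition, so no decomposition can have width below 2. The upper and lower bounds meet at 2, so that is the treewidth.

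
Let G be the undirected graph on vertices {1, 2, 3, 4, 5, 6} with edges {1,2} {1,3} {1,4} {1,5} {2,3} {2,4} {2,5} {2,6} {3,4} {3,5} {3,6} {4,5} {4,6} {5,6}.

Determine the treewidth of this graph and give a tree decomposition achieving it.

The largest bag has 5 vertices, giving width 4; this decomposition certifies tw(G) ≤ 4. Conversely, {1, 2, 3, 4, 5} is a clique of size 5, and the vertices of any clique must share a bag in every tree decomposition; so some bag has ≥ 5 vertices and tw(G) ≥ 4. Therefore the treewidth is 4.

Treewidth 4.
Bags: B1 = {1, 2, 3, 4, 5}  B2 = {2, 3, 4, 5, 6}
Tree: B1–B2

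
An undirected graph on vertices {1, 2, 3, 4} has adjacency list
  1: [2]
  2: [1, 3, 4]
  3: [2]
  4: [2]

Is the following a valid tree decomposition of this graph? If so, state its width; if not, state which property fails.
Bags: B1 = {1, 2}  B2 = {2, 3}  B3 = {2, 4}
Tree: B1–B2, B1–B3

Yes; width 1.

Vertex coverage: the bags together contain {1, 2, 3, 4}, the full vertex set. Edge coverage: each edge of G has both endpoints in at least one bag. Running intersection: for every vertex, the bags containing it form a connected subtree. All three properties hold, so this is a valid tree decomposition of width max|bag| − 1 = 1, and hence tw(G) ≤ 1.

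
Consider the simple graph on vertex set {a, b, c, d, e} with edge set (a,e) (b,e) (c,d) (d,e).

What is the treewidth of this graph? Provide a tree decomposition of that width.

Each bag holds 2 vertices, so the decomposition has width 1, which upper-bounds the treewidth. G has an edge, so its treewidth is at least 1. Hence tw(G) = 1 exactly.

Treewidth 1.
Bags: B1 = {c, d}  B2 = {d, e}  B3 = {a, e}  B4 = {b, e}
Tree: B1–B2, B2–B3, B3–B4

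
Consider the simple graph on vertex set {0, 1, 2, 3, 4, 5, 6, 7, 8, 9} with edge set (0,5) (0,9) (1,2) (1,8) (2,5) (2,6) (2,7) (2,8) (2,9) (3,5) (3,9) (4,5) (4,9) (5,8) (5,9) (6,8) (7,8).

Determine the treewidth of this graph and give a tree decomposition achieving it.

Treewidth 2.
Bags: B1 = {2, 5, 9}  B2 = {2, 5, 8}  B3 = {2, 6, 8}  B4 = {2, 7, 8}  B5 = {3, 5, 9}  B6 = {0, 5, 9}  B7 = {1, 2, 8}  B8 = {4, 5, 9}
Tree: B1–B2, B2–B3, B3–B4, B1–B5, B5–B6, B3–B7, B1–B8

Every bag has size at most 3, so the width is 3 − 1 = 2 and tw(G) ≤ 2. For the lower bound, the 3 vertices {0, 5, 9} are pairwise adjacent, and any tree decomposition puts a clique entirely inside one bag — forcing width ≥ 2. The upper and lower bounds meet at 2, so that is the treewidth.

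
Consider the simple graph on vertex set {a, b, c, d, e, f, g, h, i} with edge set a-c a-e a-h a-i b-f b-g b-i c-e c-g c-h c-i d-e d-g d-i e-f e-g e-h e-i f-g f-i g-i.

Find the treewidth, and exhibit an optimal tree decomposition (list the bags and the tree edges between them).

Treewidth 3.
One such decomposition:
Bags: B1 = {c, e, g, i}  B2 = {e, f, g, i}  B3 = {d, e, g, i}  B4 = {b, f, g, i}  B5 = {a, c, e, i}  B6 = {a, c, e, h}
Tree: B1–B2, B2–B3, B2–B4, B1–B5, B5–B6

Every bag has size at most 4, so the width is 4 − 1 = 3 and tw(G) ≤ 3. Conversely, {a, c, e, h} is a clique of size 4, and the vertices of any clique must share a bag in every tree decomposition; so some bag has ≥ 4 vertices and tw(G) ≥ 3. Hence tw(G) = 3 exactly.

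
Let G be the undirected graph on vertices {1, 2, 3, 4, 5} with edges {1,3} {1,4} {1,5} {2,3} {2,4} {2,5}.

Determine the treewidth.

2

A width-2 tree decomposition is:
Bags: B1 = {1, 2, 5}  B2 = {1, 2, 4}  B3 = {1, 2, 3}
Tree: B1–B2, B2–B3
Each bag holds 3 vertices, so the decomposition has width 2, which upper-bounds the treewidth. For the lower bound, G contains the cycle 5–1–4–2–5, so G is not a forest; only forests have treewidth ≤ 1, hence tw(G) ≥ 2. Therefore the treewidth is 2.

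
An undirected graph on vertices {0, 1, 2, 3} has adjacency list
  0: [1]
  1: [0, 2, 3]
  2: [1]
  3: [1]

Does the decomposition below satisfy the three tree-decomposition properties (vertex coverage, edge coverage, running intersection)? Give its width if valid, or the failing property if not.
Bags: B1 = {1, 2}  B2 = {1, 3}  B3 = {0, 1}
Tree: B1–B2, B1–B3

Checking the three conditions: (i) the bags cover all of {0, 1, 2, 3}; (ii) for each edge, some bag contains both endpoints; (iii) the bags containing any fixed vertex form a subtree. All hold, so the decomposition is valid with width 2 − 1 = 1.

Yes; width 1.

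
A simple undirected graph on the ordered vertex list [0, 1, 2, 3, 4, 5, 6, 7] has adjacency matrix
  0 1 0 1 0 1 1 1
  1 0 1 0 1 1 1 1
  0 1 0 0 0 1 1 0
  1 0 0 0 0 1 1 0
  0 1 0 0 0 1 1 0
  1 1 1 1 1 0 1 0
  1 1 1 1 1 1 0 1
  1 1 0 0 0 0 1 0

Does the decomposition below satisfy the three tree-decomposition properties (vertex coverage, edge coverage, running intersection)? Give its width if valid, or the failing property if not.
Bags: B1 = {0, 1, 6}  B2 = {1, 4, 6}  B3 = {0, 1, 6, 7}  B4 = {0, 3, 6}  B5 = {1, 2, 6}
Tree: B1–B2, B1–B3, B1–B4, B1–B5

No — vertex 5 appears in no bag.

A tree decomposition must satisfy three properties: every vertex lies in some bag; for every edge, both endpoints lie together in some bag; and for every vertex, the bags containing it form a connected subtree. Here vertex 5 appears in no bag, so the decomposition is invalid.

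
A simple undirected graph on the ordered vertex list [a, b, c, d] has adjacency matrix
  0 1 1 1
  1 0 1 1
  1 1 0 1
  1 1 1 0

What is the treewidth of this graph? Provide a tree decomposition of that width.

A single bag containing all 4 vertices is trivially a valid decomposition of width 3. Conversely, {a, b, c, d} is a clique of size 4, and the vertices of any clique must share a bag in every tree decomposition; so some bag has ≥ 4 vertices and tw(G) ≥ 3. Hence tw(G) = 3 exactly.

Treewidth 3.
One such decomposition:
Bags: B1 = {a, b, c, d}
Tree: (single bag)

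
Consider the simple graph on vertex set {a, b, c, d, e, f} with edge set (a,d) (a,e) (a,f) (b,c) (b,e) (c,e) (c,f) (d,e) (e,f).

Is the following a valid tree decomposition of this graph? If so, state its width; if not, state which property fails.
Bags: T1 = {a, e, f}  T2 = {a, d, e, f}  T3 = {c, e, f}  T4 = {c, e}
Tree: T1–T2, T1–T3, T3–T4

A tree decomposition must satisfy three properties: every vertex lies in some bag; for every edge, both endpoints lie together in some bag; and for every vertex, the bags containing it form a connected subtree. Here vertex b appears in no bag, so the decomposition is invalid.

No — vertex b appears in no bag.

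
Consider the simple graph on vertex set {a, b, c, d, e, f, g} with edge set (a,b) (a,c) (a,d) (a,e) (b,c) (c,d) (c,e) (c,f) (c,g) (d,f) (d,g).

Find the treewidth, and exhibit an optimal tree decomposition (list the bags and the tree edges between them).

Treewidth 2.
One optimal decomposition is:
Bags: B1 = {c, d, f}  B2 = {a, c, d}  B3 = {a, c, e}  B4 = {a, b, c}  B5 = {c, d, g}
Tree: B1–B2, B2–B3, B2–B4, B1–B5

Every bag has size at most 3, so the width is 3 − 1 = 2 and tw(G) ≤ 2. Conversely, {c, d, g} is a clique of size 3, and the vertices of any clique must share a bag in every tree decomposition; so some bag has ≥ 3 vertices and tw(G) ≥ 2. Hence tw(G) = 2 exactly.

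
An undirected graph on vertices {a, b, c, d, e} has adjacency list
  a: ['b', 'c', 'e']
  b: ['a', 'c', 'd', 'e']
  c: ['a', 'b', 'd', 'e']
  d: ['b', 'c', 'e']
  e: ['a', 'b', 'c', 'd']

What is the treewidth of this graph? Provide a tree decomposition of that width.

Treewidth 3.
Bags: B1 = {b, c, d, e}  B2 = {a, b, c, e}
Tree: B1–B2

Every bag has size at most 4, so the width is 4 − 1 = 3 and tw(G) ≤ 3. Conversely, {b, c, d, e} is a clique of size 4, and the vertices of any clique must share a bag in every tree decomposition; so some bag has ≥ 4 vertices and tw(G) ≥ 3. Hence tw(G) = 3 exactly.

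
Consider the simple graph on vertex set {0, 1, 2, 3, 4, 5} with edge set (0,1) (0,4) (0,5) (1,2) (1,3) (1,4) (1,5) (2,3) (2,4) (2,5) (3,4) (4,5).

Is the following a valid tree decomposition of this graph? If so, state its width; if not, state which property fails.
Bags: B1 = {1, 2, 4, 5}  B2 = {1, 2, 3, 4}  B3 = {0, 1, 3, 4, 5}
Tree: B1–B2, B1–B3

A tree decomposition must satisfy three properties: every vertex lies in some bag; for every edge, both endpoints lie together in some bag; and for every vertex, the bags containing it form a connected subtree. Here bags containing vertex 3 are not connected in the tree, so the decomposition is invalid.

No — bags containing vertex 3 are not connected in the tree.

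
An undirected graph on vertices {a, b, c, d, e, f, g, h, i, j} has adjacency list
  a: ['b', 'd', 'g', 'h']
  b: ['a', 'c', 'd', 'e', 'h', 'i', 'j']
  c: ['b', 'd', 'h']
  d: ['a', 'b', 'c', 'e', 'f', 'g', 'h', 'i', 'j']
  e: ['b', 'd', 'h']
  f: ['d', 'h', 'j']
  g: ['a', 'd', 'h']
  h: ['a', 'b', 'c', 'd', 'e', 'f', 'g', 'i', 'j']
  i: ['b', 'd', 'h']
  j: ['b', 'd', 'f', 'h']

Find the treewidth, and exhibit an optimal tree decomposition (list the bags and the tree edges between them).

The largest bag has 4 vertices, giving width 3; this decomposition certifies tw(G) ≤ 3. Conversely, {a, d, g, h} is a clique of size 4, and the vertices of any clique must share a bag in every tree decomposition; so some bag has ≥ 4 vertices and tw(G) ≥ 3. Hence tw(G) = 3 exactly.

Treewidth 3.
One such decomposition:
Bags: B1 = {b, c, d, h}  B2 = {a, b, d, h}  B3 = {a, d, g, h}  B4 = {b, d, h, i}  B5 = {b, d, h, j}  B6 = {d, f, h, j}  B7 = {b, d, e, h}
Tree: B1–B2, B2–B3, B2–B4, B2–B5, B5–B6, B1–B7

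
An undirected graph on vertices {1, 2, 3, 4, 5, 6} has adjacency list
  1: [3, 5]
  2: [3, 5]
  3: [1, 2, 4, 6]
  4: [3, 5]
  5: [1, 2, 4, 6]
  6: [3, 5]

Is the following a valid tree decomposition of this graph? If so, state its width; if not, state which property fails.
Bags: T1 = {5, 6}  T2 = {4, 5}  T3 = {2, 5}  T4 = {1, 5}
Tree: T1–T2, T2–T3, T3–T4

A tree decomposition must satisfy three properties: every vertex lies in some bag; for every edge, both endpoints lie together in some bag; and for every vertex, the bags containing it form a connected subtree. Here vertex 3 appears in no bag, so the decomposition is invalid.

No — vertex 3 appears in no bag.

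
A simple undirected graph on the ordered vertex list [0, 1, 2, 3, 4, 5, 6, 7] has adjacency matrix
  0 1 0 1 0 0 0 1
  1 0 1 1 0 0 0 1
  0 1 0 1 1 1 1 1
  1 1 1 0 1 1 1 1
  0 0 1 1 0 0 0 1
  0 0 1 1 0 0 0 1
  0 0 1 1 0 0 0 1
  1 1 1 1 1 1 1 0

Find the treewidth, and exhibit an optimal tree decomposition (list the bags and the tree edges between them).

Treewidth 3.
One such decomposition:
Bags: B1 = {1, 2, 3, 7}  B2 = {2, 3, 4, 7}  B3 = {0, 1, 3, 7}  B4 = {2, 3, 6, 7}  B5 = {2, 3, 5, 7}
Tree: B1–B2, B1–B3, B2–B4, B2–B5

Each bag holds 4 vertices, so the decomposition has width 3, which upper-bounds the treewidth. Conversely, {0, 1, 3, 7} is a clique of size 4, and the vertices of any clique must share a bag in every tree decomposition; so some bag has ≥ 4 vertices and tw(G) ≥ 3. The upper and lower bounds meet at 3, so that is the treewidth.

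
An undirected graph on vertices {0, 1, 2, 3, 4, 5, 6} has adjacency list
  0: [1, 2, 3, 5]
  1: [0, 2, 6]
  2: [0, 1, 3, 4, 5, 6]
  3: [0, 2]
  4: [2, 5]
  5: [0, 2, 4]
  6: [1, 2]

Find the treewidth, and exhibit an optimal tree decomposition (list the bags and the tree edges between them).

Each bag holds 3 vertices, so the decomposition has width 2, which upper-bounds the treewidth. On the other hand G contains the 3-clique {0, 1, 2}. A clique must lie in a single bag of any decomposition, so no decomposition can have width below 2. Combining the bounds, tw(G) = 2.

Treewidth 2.
Bags: B1 = {1, 2, 6}  B2 = {0, 1, 2}  B3 = {0, 2, 3}  B4 = {0, 2, 5}  B5 = {2, 4, 5}
Tree: B1–B2, B2–B3, B2–B4, B4–B5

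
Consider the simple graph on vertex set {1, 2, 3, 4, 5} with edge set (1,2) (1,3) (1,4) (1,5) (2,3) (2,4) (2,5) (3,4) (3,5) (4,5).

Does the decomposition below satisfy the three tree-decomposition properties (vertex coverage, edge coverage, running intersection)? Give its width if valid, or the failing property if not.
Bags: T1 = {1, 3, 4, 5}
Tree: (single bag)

No — vertex 2 appears in no bag.

A tree decomposition must satisfy three properties: every vertex lies in some bag; for every edge, both endpoints lie together in some bag; and for every vertex, the bags containing it form a connected subtree. Here vertex 2 appears in no bag, so the decomposition is invalid.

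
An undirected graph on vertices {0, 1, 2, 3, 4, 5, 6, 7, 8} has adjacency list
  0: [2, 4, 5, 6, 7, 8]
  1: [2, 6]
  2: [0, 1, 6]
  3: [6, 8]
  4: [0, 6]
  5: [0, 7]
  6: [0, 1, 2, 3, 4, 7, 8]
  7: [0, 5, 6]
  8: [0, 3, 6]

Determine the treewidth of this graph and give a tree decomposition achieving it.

Each bag holds 3 vertices, so the decomposition has width 2, which upper-bounds the treewidth. For the lower bound, the 3 vertices {0, 5, 7} are pairwise adjacent, and any tree decomposition puts a clique entirely inside one bag — forcing width ≥ 2. Combining the bounds, tw(G) = 2.

Treewidth 2.
One such decomposition:
Bags: B1 = {0, 4, 6}  B2 = {0, 6, 7}  B3 = {0, 2, 6}  B4 = {0, 6, 8}  B5 = {1, 2, 6}  B6 = {3, 6, 8}  B7 = {0, 5, 7}
Tree: B1–B2, B2–B3, B1–B4, B3–B5, B4–B6, B2–B7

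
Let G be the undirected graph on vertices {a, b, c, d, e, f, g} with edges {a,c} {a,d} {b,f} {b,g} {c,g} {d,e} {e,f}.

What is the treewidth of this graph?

2

A width-2 tree decomposition is:
Bags: B1 = {a, d, e}  B2 = {a, e, f}  B3 = {a, b, f}  B4 = {a, b, g}  B5 = {a, c, g}
Tree: B1–B2, B2–B3, B3–B4, B4–B5
Every bag has size at most 3, so the width is 3 − 1 = 2 and tw(G) ≤ 2. The edges a–d–e–f–b–g–c–a form a cycle, so G is not a tree and its treewidth is at least 2. Therefore the treewidth is 2.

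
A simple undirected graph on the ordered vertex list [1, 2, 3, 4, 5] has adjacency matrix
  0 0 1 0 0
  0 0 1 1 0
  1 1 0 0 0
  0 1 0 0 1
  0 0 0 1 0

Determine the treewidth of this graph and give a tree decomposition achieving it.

Treewidth 1.
One optimal decomposition is:
Bags: B1 = {2, 3}  B2 = {1, 3}  B3 = {2, 4}  B4 = {4, 5}
Tree: B1–B2, B1–B3, B3–B4

The largest bag has 2 vertices, giving width 1; this decomposition certifies tw(G) ≤ 1. Since G has at least one edge (e.g. 3–2), it is not an edgeless graph, so tw(G) ≥ 1. Hence tw(G) = 1 exactly.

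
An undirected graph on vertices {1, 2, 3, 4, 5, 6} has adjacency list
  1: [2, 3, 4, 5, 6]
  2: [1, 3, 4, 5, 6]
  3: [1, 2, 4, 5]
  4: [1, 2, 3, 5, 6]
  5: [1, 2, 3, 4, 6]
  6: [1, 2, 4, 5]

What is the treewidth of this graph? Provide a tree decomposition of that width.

Treewidth 4.
One such decomposition:
Bags: B1 = {1, 2, 3, 4, 5}  B2 = {1, 2, 4, 5, 6}
Tree: B1–B2

The largest bag has 5 vertices, giving width 4; this decomposition certifies tw(G) ≤ 4. Conversely, {1, 2, 3, 4, 5} is a clique of size 5, and the vertices of any clique must share a bag in every tree decomposition; so some bag has ≥ 5 vertices and tw(G) ≥ 4. Combining the bounds, tw(G) = 4.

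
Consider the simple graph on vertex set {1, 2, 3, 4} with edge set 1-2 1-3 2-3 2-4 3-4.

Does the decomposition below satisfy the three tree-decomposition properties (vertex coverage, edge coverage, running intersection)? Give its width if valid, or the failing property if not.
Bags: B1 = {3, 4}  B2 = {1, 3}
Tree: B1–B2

No — vertex 2 appears in no bag.

A tree decomposition must satisfy three properties: every vertex lies in some bag; for every edge, both endpoints lie together in some bag; and for every vertex, the bags containing it form a connected subtree. Here vertex 2 appears in no bag, so the decomposition is invalid.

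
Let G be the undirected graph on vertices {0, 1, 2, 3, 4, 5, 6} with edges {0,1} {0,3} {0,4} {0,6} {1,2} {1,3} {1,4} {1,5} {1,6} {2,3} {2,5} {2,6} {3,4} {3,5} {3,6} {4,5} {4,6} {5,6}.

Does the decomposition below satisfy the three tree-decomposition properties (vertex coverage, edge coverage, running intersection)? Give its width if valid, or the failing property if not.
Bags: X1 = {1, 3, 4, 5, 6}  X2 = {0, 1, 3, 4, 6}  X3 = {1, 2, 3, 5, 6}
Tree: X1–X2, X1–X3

Yes; width 4.

Checking the three conditions: (i) the bags cover all of {0, 1, 2, 3, 4, 5, 6}; (ii) for each edge, some bag contains both endpoints; (iii) the bags containing any fixed vertex form a subtree. All hold, so the decomposition is valid with width 5 − 1 = 4.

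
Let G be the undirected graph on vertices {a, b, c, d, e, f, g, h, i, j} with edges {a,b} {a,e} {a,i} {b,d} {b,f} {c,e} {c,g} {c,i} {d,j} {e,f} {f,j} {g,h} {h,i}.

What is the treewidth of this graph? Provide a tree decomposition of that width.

The largest bag has 3 vertices, giving width 2; this decomposition certifies tw(G) ≤ 2. The edges d–j–f–b–d form a cycle, so G is not a tree and its treewidth is at least 2. Combining the bounds, tw(G) = 2.

Treewidth 2.
Bags: B1 = {b, d, j}  B2 = {b, f, j}  B3 = {a, b, f}  B4 = {a, e, f}  B5 = {a, e, i}  B6 = {c, e, i}  B7 = {c, h, i}  B8 = {c, g, h}
Tree: B1–B2, B2–B3, B3–B4, B4–B5, B5–B6, B6–B7, B7–B8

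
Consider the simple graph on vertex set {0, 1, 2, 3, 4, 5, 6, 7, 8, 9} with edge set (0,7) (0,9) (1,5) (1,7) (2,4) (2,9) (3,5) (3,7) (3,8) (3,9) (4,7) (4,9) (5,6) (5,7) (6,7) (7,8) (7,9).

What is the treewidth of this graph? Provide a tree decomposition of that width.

Each bag holds 3 vertices, so the decomposition has width 2, which upper-bounds the treewidth. Conversely, {2, 4, 9} is a clique of size 3, and the vertices of any clique must share a bag in every tree decomposition; so some bag has ≥ 3 vertices and tw(G) ≥ 2. Combining the bounds, tw(G) = 2.

Treewidth 2.
One optimal decomposition is:
Bags: B1 = {3, 7, 9}  B2 = {4, 7, 9}  B3 = {2, 4, 9}  B4 = {3, 5, 7}  B5 = {1, 5, 7}  B6 = {0, 7, 9}  B7 = {5, 6, 7}  B8 = {3, 7, 8}
Tree: B1–B2, B2–B3, B1–B4, B4–B5, B1–B6, B5–B7, B1–B8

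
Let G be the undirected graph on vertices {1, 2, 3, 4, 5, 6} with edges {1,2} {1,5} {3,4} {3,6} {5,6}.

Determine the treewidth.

1

A width-1 tree decomposition is:
Bags: B1 = {3, 4}  B2 = {3, 6}  B3 = {5, 6}  B4 = {1, 5}  B5 = {1, 2}
Tree: B1–B2, B2–B3, B3–B4, B4–B5
The largest bag has 2 vertices, giving width 1; this decomposition certifies tw(G) ≤ 1. Any graph with an edge has treewidth ≥ 1, and G has the edge 4–3. Hence tw(G) = 1 exactly.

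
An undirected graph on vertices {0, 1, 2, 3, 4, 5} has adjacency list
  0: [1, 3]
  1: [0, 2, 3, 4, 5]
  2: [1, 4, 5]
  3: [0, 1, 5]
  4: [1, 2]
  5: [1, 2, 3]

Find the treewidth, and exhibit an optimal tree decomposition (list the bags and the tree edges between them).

Treewidth 2.
One optimal decomposition is:
Bags: B1 = {1, 2, 5}  B2 = {1, 2, 4}  B3 = {1, 3, 5}  B4 = {0, 1, 3}
Tree: B1–B2, B1–B3, B3–B4

The largest bag has 3 vertices, giving width 2; this decomposition certifies tw(G) ≤ 2. Conversely, {0, 1, 3} is a clique of size 3, and the vertices of any clique must share a bag in every tree decomposition; so some bag has ≥ 3 vertices and tw(G) ≥ 2. Hence tw(G) = 2 exactly.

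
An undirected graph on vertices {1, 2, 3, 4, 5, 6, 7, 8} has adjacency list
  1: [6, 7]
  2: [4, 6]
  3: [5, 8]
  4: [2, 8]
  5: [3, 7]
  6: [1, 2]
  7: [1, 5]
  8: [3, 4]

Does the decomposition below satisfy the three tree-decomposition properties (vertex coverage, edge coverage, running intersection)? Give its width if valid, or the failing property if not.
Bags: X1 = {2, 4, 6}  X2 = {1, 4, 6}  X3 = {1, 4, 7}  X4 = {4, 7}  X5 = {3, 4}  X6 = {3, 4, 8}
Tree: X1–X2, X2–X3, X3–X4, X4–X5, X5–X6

A tree decomposition must satisfy three properties: every vertex lies in some bag; for every edge, both endpoints lie together in some bag; and for every vertex, the bags containing it form a connected subtree. Here vertex 5 appears in no bag, so the decomposition is invalid.

No — vertex 5 appears in no bag.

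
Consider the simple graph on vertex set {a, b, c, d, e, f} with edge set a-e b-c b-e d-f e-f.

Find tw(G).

1

A width-1 tree decomposition is:
Bags: B1 = {b, e}  B2 = {b, c}  B3 = {a, e}  B4 = {e, f}  B5 = {d, f}
Tree: B1–B2, B1–B3, B3–B4, B4–B5
Each bag holds 2 vertices, so the decomposition has width 1, which upper-bounds the treewidth. Since G has at least one edge (e.g. e–b), it is not an edgeless graph, so tw(G) ≥ 1. Therefore the treewidth is 1.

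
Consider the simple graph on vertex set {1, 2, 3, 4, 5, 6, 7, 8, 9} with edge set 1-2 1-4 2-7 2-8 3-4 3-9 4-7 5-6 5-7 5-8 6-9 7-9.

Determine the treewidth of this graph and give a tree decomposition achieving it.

Treewidth 3.
One optimal decomposition is:
Bags: B1 = {1, 2, 5, 8}  B2 = {1, 2, 5, 7}  B3 = {1, 4, 5, 7}  B4 = {4, 5, 6, 7}  B5 = {4, 6, 7, 9}  B6 = {3, 4, 6, 9}
Tree: B1–B2, B2–B3, B3–B4, B4–B5, B5–B6

Each bag holds 4 vertices, so the decomposition has width 3, which upper-bounds the treewidth. For the lower bound: the 4 vertex sets {1,2,8}, {5}, {7}, {3,4,6,9} are disjoint, each induces a connected subgraph, and every pair is joined by at least one edge of G. Contracting each set to a single vertex therefore yields K_{4} as a minor, and since treewidth is minor-monotone, tw(G) ≥ tw(K_{4}) = 3. Hence tw(G) = 3 exactly.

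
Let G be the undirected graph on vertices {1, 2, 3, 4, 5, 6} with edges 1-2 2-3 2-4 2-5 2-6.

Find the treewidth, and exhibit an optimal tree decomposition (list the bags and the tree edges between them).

Treewidth 1.
One optimal decomposition is:
Bags: B1 = {2, 5}  B2 = {1, 2}  B3 = {2, 4}  B4 = {2, 6}  B5 = {2, 3}
Tree: B1–B2, B1–B3, B1–B4, B3–B5

Every bag has size at most 2, so the width is 2 − 1 = 1 and tw(G) ≤ 1. Any graph with an edge has treewidth ≥ 1, and G has the edge 2–5. Combining the bounds, tw(G) = 1.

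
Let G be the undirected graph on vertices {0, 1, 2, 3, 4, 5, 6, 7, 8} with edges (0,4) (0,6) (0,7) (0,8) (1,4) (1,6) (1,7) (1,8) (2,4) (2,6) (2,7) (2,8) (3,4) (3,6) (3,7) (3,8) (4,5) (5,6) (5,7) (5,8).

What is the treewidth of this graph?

A width-4 tree decomposition is:
Bags: B1 = {3, 4, 6, 7, 8}  B2 = {1, 4, 6, 7, 8}  B3 = {2, 4, 6, 7, 8}  B4 = {4, 5, 6, 7, 8}  B5 = {0, 4, 6, 7, 8}
Tree: B1–B2, B2–B3, B3–B4, B4–B5
Each bag holds 5 vertices, so the decomposition has width 4, which upper-bounds the treewidth. For the lower bound: the 5 vertex sets {3,4}, {1,7}, {2,8}, {6}, {5} are disjoint, each induces a connected subgraph, and every pair is joined by at least one edge of G. Contracting each set to a single vertex therefore yields K_{5} as a minor, and since treewidth is minor-monotone, tw(G) ≥ tw(K_{5}) = 4. The upper and lower bounds meet at 4, so that is the treewidth.

4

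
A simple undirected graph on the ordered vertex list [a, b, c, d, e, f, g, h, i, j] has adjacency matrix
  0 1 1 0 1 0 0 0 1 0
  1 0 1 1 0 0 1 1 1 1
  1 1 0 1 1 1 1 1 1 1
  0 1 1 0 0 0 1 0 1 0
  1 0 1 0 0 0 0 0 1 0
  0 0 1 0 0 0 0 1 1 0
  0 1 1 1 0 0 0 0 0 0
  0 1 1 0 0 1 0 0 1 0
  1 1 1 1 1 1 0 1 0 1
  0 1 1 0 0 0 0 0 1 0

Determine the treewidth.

3

A width-3 tree decomposition is:
Bags: B1 = {b, c, i, j}  B2 = {a, b, c, i}  B3 = {b, c, d, i}  B4 = {b, c, d, g}  B5 = {b, c, h, i}  B6 = {a, c, e, i}  B7 = {c, f, h, i}
Tree: B1–B2, B2–B3, B3–B4, B2–B5, B2–B6, B5–B7
Each bag holds 4 vertices, so the decomposition has width 3, which upper-bounds the treewidth. On the other hand G contains the 4-clique {b, c, d, g}. A clique must lie in a single bag of any decomposition, so no decomposition can have width below 3. Hence tw(G) = 3 exactly.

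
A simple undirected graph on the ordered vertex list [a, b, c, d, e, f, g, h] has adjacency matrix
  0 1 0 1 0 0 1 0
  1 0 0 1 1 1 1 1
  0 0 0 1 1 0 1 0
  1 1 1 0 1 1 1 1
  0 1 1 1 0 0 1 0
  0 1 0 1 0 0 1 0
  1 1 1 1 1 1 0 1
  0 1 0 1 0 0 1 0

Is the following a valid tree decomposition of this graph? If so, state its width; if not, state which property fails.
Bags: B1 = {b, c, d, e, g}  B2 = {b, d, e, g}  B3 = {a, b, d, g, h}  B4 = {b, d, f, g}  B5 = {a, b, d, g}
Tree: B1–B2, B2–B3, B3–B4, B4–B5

No — bags containing vertex a are not connected in the tree.

A tree decomposition must satisfy three properties: every vertex lies in some bag; for every edge, both endpoints lie together in some bag; and for every vertex, the bags containing it form a connected subtree. Here bags containing vertex a are not connected in the tree, so the decomposition is invalid.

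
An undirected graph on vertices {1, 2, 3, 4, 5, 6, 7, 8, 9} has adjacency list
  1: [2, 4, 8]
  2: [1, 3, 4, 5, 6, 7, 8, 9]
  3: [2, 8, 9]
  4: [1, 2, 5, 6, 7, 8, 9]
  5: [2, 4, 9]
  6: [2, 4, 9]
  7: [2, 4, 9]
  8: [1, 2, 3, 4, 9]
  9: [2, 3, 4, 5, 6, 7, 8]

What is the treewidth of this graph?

A width-3 tree decomposition is:
Bags: B1 = {2, 4, 8, 9}  B2 = {2, 4, 6, 9}  B3 = {2, 3, 8, 9}  B4 = {2, 4, 7, 9}  B5 = {1, 2, 4, 8}  B6 = {2, 4, 5, 9}
Tree: B1–B2, B1–B3, B1–B4, B1–B5, B4–B6
Each bag holds 4 vertices, so the decomposition has width 3, which upper-bounds the treewidth. On the other hand G contains the 4-clique {2, 3, 8, 9}. A clique must lie in a single bag of any decomposition, so no decomposition can have width below 3. Hence tw(G) = 3 exactly.

3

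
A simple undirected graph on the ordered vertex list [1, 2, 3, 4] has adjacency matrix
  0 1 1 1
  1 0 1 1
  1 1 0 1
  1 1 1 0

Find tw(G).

A width-3 tree decomposition is:
Bags: B1 = {1, 2, 3, 4}
Tree: (single bag)
With just one bag of size 4, the width is 4 − 1 = 3, so tw(G) ≤ 3. Conversely, {1, 2, 3, 4} is a clique of size 4, and the vertices of any clique must share a bag in every tree decomposition; so some bag has ≥ 4 vertices and tw(G) ≥ 3. Hence tw(G) = 3 exactly.

3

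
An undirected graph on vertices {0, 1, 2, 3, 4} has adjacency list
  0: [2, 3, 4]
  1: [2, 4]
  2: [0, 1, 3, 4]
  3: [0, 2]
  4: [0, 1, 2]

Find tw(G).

A width-2 tree decomposition is:
Bags: B1 = {0, 2, 3}  B2 = {0, 2, 4}  B3 = {1, 2, 4}
Tree: B1–B2, B2–B3
Every bag has size at most 3, so the width is 3 − 1 = 2 and tw(G) ≤ 2. On the other hand G contains the 3-clique {0, 2, 3}. A clique must lie in a single bag of any decomposition, so no decomposition can have width below 2. Therefore the treewidth is 2.

2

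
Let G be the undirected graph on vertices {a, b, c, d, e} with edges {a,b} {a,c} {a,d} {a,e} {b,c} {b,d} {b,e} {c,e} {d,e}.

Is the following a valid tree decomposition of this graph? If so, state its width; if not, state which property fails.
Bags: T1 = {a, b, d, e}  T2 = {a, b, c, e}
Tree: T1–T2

Vertex coverage: the bags together contain {a, b, c, d, e}, the full vertex set. Edge coverage: each edge of G has both endpoints in at least one bag. Running intersection: for every vertex, the bags containing it form a connected subtree. All three properties hold, so this is a valid tree decomposition of width max|bag| − 1 = 3, and hence tw(G) ≤ 3.

Yes; width 3.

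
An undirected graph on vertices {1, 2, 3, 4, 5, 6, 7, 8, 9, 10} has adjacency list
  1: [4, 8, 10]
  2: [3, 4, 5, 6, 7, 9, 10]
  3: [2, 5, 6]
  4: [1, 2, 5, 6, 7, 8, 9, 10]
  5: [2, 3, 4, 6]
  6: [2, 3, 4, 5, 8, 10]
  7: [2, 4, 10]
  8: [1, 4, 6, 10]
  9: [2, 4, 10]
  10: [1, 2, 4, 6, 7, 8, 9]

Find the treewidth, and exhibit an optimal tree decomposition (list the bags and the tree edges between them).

The largest bag has 4 vertices, giving width 3; this decomposition certifies tw(G) ≤ 3. For the lower bound, the 4 vertices {2, 3, 5, 6} are pairwise adjacent, and any tree decomposition puts a clique entirely inside one bag — forcing width ≥ 3. Combining the bounds, tw(G) = 3.

Treewidth 3.
One optimal decomposition is:
Bags: B1 = {2, 4, 5, 6}  B2 = {2, 3, 5, 6}  B3 = {2, 4, 6, 10}  B4 = {4, 6, 8, 10}  B5 = {1, 4, 8, 10}  B6 = {2, 4, 7, 10}  B7 = {2, 4, 9, 10}
Tree: B1–B2, B1–B3, B3–B4, B4–B5, B3–B6, B3–B7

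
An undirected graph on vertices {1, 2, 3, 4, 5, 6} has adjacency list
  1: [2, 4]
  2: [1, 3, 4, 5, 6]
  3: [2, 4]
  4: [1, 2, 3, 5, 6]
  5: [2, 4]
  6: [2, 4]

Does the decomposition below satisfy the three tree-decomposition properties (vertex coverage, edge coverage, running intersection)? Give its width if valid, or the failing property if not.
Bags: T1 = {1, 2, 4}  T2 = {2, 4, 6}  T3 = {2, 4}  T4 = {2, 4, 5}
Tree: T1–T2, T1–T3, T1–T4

No — vertex 3 appears in no bag.

A tree decomposition must satisfy three properties: every vertex lies in some bag; for every edge, both endpoints lie together in some bag; and for every vertex, the bags containing it form a connected subtree. Here vertex 3 appears in no bag, so the decomposition is invalid.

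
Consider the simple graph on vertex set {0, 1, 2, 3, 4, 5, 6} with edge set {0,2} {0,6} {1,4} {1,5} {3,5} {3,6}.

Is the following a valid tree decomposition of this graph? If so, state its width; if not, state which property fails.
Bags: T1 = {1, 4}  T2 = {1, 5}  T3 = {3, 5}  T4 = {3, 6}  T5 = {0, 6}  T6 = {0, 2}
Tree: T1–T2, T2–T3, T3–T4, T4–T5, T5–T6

Yes; width 1.

Vertex coverage: the bags together contain {0, 1, 2, 3, 4, 5, 6}, the full vertex set. Edge coverage: each edge of G has both endpoints in at least one bag. Running intersection: for every vertex, the bags containing it form a connected subtree. All three properties hold, so this is a valid tree decomposition of width max|bag| − 1 = 1, and hence tw(G) ≤ 1.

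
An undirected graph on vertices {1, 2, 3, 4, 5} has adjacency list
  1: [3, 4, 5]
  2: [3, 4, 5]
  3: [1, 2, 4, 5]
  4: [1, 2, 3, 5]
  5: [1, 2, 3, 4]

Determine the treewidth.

A width-3 tree decomposition is:
Bags: B1 = {1, 3, 4, 5}  B2 = {2, 3, 4, 5}
Tree: B1–B2
The largest bag has 4 vertices, giving width 3; this decomposition certifies tw(G) ≤ 3. On the other hand G contains the 4-clique {1, 3, 4, 5}. A clique must lie in a single bag of any decomposition, so no decomposition can have width below 3. Combining the bounds, tw(G) = 3.

3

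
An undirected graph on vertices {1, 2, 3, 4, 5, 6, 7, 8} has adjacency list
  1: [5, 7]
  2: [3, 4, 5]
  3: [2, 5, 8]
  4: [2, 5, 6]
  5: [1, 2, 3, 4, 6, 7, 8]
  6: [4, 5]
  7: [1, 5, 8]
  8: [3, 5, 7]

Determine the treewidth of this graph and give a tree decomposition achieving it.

Treewidth 2.
One such decomposition:
Bags: B1 = {2, 4, 5}  B2 = {2, 3, 5}  B3 = {3, 5, 8}  B4 = {5, 7, 8}  B5 = {1, 5, 7}  B6 = {4, 5, 6}
Tree: B1–B2, B2–B3, B3–B4, B4–B5, B1–B6

Every bag has size at most 3, so the width is 3 − 1 = 2 and tw(G) ≤ 2. Conversely, {1, 5, 7} is a clique of size 3, and the vertices of any clique must share a bag in every tree decomposition; so some bag has ≥ 3 vertices and tw(G) ≥ 2. The upper and lower bounds meet at 2, so that is the treewidth.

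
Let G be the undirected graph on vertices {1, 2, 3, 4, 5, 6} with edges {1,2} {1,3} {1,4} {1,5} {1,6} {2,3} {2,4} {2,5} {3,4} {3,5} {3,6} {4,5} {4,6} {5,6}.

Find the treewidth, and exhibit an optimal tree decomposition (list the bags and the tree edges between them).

Treewidth 4.
One such decomposition:
Bags: B1 = {1, 3, 4, 5, 6}  B2 = {1, 2, 3, 4, 5}
Tree: B1–B2

The largest bag has 5 vertices, giving width 4; this decomposition certifies tw(G) ≤ 4. On the other hand G contains the 5-clique {1, 2, 3, 4, 5}. A clique must lie in a single bag of any decomposition, so no decomposition can have width below 4. The upper and lower bounds meet at 4, so that is the treewidth.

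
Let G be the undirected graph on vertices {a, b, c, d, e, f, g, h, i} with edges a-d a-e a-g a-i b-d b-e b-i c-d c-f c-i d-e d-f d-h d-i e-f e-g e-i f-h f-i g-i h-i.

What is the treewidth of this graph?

A width-3 tree decomposition is:
Bags: B1 = {a, d, e, i}  B2 = {a, e, g, i}  B3 = {b, d, e, i}  B4 = {d, e, f, i}  B5 = {d, f, h, i}  B6 = {c, d, f, i}
Tree: B1–B2, B1–B3, B1–B4, B4–B5, B5–B6
Every bag has size at most 4, so the width is 4 − 1 = 3 and tw(G) ≤ 3. Conversely, {a, d, e, i} is a clique of size 4, and the vertices of any clique must share a bag in every tree decomposition; so some bag has ≥ 4 vertices and tw(G) ≥ 3. The upper and lower bounds meet at 3, so that is the treewidth.

3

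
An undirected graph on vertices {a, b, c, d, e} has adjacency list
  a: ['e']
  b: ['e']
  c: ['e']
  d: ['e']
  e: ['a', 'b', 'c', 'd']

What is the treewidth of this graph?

A width-1 tree decomposition is:
Bags: B1 = {a, e}  B2 = {c, e}  B3 = {d, e}  B4 = {b, e}
Tree: B1–B2, B2–B3, B1–B4
Each bag holds 2 vertices, so the decomposition has width 1, which upper-bounds the treewidth. G has an edge, so its treewidth is at least 1. Hence tw(G) = 1 exactly.

1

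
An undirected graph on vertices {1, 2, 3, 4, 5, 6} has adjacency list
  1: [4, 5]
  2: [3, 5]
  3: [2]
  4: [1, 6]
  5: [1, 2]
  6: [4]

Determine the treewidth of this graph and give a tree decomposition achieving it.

Treewidth 1.
One optimal decomposition is:
Bags: B1 = {4, 6}  B2 = {1, 4}  B3 = {1, 5}  B4 = {2, 5}  B5 = {2, 3}
Tree: B1–B2, B2–B3, B3–B4, B4–B5

Every bag has size at most 2, so the width is 2 − 1 = 1 and tw(G) ≤ 1. Since G has at least one edge (e.g. 6–4), it is not an edgeless graph, so tw(G) ≥ 1. Hence tw(G) = 1 exactly.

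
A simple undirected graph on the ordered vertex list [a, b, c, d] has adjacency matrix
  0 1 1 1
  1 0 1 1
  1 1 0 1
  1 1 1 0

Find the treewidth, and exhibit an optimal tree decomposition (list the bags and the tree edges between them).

A single bag containing all 4 vertices is trivially a valid decomposition of width 3. Conversely, {a, b, c, d} is a clique of size 4, and the vertices of any clique must share a bag in every tree decomposition; so some bag has ≥ 4 vertices and tw(G) ≥ 3. Therefore the treewidth is 3.

Treewidth 3.
Bags: B1 = {a, b, c, d}
Tree: (single bag)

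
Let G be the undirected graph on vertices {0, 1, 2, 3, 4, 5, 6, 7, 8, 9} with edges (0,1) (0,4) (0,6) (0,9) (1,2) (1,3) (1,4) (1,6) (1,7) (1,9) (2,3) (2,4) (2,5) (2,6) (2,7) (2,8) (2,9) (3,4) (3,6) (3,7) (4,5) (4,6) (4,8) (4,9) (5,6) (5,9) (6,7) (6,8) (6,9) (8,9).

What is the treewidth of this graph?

A width-4 tree decomposition is:
Bags: B1 = {1, 2, 4, 6, 9}  B2 = {0, 1, 4, 6, 9}  B3 = {2, 4, 6, 8, 9}  B4 = {2, 4, 5, 6, 9}  B5 = {1, 2, 3, 4, 6}  B6 = {1, 2, 3, 6, 7}
Tree: B1–B2, B1–B3, B3–B4, B1–B5, B5–B6
The largest bag has 5 vertices, giving width 4; this decomposition certifies tw(G) ≤ 4. Conversely, {0, 1, 4, 6, 9} is a clique of size 5, and the vertices of any clique must share a bag in every tree decomposition; so some bag has ≥ 5 vertices and tw(G) ≥ 4. The upper and lower bounds meet at 4, so that is the treewidth.

4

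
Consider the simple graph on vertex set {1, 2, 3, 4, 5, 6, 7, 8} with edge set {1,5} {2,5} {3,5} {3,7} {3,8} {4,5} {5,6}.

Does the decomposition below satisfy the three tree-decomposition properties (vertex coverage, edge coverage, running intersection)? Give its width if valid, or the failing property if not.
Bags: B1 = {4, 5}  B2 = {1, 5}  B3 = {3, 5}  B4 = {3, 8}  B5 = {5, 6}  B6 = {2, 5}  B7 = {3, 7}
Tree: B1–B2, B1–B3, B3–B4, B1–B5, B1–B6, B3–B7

Vertex coverage: the bags together contain {1, 2, 3, 4, 5, 6, 7, 8}, the full vertex set. Edge coverage: each edge of G has both endpoints in at least one bag. Running intersection: for every vertex, the bags containing it form a connected subtree. All three properties hold, so this is a valid tree decomposition of width max|bag| − 1 = 1, and hence tw(G) ≤ 1.

Yes; width 1.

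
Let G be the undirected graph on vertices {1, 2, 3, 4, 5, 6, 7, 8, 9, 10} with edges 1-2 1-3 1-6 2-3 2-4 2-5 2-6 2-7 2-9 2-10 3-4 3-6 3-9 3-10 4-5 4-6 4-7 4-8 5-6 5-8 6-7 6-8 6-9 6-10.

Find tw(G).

A width-3 tree decomposition is:
Bags: B1 = {2, 3, 4, 6}  B2 = {2, 3, 6, 10}  B3 = {2, 3, 6, 9}  B4 = {1, 2, 3, 6}  B5 = {2, 4, 5, 6}  B6 = {2, 4, 6, 7}  B7 = {4, 5, 6, 8}
Tree: B1–B2, B1–B3, B3–B4, B1–B5, B5–B6, B5–B7
Every bag has size at most 4, so the width is 4 − 1 = 3 and tw(G) ≤ 3. Conversely, {4, 5, 6, 8} is a clique of size 4, and the vertices of any clique must share a bag in every tree decomposition; so some bag has ≥ 4 vertices and tw(G) ≥ 3. The upper and lower bounds meet at 3, so that is the treewidth.

3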